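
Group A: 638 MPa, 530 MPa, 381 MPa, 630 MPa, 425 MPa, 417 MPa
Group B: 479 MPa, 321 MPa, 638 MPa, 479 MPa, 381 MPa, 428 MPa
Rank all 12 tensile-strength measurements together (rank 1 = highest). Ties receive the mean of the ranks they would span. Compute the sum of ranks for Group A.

36

Sorted (descending): 638, 638, 630, 530, 479, 479, 428, 425, 417, 381, 381, 321
The 2 values of 638 occupy positions 1–2 → average rank (1+2)/2 = 1.5.
The 2 values of 479 occupy positions 5–6 → average rank (5+6)/2 = 5.5.
The 2 values of 381 occupy positions 10–11 → average rank (10+11)/2 = 10.5.
Group A values → pooled ranks: 638→1.5, 530→4, 381→10.5, 630→3, 425→8, 417→9
Rank sum = 1.5 + 4 + 10.5 + 3 + 8 + 9 = 36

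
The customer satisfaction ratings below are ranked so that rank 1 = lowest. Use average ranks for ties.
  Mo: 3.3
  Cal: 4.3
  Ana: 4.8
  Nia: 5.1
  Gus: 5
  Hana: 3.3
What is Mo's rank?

1.5

Sorted (ascending): 3.3, 3.3, 4.3, 4.8, 5, 5.1
The 2 values of 3.3 occupy positions 1–2 → average rank (1+2)/2 = 1.5.
Mo has value 3.3 → rank 1.5.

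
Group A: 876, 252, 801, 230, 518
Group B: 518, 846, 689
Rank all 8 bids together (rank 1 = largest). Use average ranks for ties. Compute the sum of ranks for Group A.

Sorted (descending): 876, 846, 801, 689, 518, 518, 252, 230
The 2 values of 518 occupy positions 5–6 → average rank (5+6)/2 = 5.5.
Group A values → pooled ranks: 876→1, 252→7, 801→3, 230→8, 518→5.5
Rank sum = 1 + 7 + 3 + 8 + 5.5 = 24.5

24.5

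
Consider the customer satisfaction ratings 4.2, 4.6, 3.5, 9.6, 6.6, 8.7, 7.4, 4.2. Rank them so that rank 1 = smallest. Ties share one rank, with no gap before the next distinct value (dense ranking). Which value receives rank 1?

3.5

Sorted (ascending): 3.5, 4.2, 4.2, 4.6, 6.6, 7.4, 8.7, 9.6
The 2 values of 4.2 share dense rank 2.
Remaining distinct values take the next consecutive integers.
Rank 1 → value 3.5.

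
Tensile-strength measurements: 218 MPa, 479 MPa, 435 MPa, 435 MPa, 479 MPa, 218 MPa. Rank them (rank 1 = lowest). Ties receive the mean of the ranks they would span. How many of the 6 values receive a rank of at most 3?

Sorted (ascending): 218, 218, 435, 435, 479, 479
The 2 values of 218 occupy positions 1–2 → average rank (1+2)/2 = 1.5.
The 2 values of 435 occupy positions 3–4 → average rank (3+4)/2 = 3.5.
The 2 values of 479 occupy positions 5–6 → average rank (5+6)/2 = 5.5.
Ranks ≤ 3: {1.5, 1.5} → 2 values.

2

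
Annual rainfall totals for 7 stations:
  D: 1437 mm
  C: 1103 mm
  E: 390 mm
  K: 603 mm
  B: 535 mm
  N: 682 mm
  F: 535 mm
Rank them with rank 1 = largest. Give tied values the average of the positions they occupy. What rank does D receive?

1

Sorted (descending): 1437, 1103, 682, 603, 535, 535, 390
The 2 values of 535 occupy positions 5–6 → average rank (5+6)/2 = 5.5.
D has value 1437 mm → rank 1.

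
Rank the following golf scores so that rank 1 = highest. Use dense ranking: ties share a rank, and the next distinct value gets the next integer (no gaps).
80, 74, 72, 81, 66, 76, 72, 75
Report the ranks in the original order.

2, 5, 6, 1, 7, 3, 6, 4

Sorted (descending): 81, 80, 76, 75, 74, 72, 72, 66
The 2 values of 72 share dense rank 6.
Remaining distinct values take the next consecutive integers.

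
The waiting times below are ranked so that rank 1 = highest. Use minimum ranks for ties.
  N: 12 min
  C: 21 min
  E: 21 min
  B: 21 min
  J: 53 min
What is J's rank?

Sorted (descending): 53, 21, 21, 21, 12
The 3 values of 21 occupy positions 2–4 → each gets rank 2.
J has value 53 min → rank 1.

1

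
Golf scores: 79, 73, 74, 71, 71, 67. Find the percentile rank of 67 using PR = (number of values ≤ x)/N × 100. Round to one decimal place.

N = 6.
Strictly below 67: 0. Equal to 67: 1.
PR = 1/6 × 100 = 16.7

16.7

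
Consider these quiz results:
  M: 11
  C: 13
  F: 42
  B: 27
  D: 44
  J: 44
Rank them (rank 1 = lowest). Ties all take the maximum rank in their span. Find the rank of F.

4

Sorted (ascending): 11, 13, 27, 42, 44, 44
The 2 values of 44 occupy positions 5–6 → each gets rank 6.
F has value 42 → rank 4.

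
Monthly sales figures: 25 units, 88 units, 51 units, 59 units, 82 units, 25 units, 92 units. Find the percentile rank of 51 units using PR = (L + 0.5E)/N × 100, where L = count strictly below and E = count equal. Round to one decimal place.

35.7

N = 7.
Strictly below 51: 2. Equal to 51: 1.
PR = (2 + 0.5·1)/7 × 100 = 35.7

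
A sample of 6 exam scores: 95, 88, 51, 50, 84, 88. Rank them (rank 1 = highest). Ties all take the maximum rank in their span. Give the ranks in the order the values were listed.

Sorted (descending): 95, 88, 88, 84, 51, 50
The 2 values of 88 occupy positions 2–3 → each gets rank 3.

1, 3, 5, 6, 4, 3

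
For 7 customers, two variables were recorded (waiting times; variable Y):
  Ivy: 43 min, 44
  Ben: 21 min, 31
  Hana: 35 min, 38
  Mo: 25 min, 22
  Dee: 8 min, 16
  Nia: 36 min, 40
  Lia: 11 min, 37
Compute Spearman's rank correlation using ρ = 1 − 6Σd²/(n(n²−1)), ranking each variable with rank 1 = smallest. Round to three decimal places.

Ranks of variable 1: 7, 3, 5, 4, 1, 6, 2
Ranks of variable 2: 7, 3, 5, 2, 1, 6, 4
d = r₁ − r₂: 0, 0, 0, 2, 0, 0, -2
d²: 0, 0, 0, 4, 0, 0, 4; Σd² = 8
ρ = 1 − 6·8/(7·48) = 1 − 48/336 = 0.857

0.857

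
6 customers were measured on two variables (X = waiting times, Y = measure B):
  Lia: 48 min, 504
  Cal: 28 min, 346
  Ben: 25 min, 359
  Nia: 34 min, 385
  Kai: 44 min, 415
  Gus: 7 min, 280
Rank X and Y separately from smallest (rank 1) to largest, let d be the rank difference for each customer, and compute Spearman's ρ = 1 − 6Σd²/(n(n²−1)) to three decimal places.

Ranks of variable 1: 6, 3, 2, 4, 5, 1
Ranks of variable 2: 6, 2, 3, 4, 5, 1
d = r₁ − r₂: 0, 1, -1, 0, 0, 0
d²: 0, 1, 1, 0, 0, 0; Σd² = 2
ρ = 1 − 6·2/(6·35) = 1 − 12/210 = 0.943

0.943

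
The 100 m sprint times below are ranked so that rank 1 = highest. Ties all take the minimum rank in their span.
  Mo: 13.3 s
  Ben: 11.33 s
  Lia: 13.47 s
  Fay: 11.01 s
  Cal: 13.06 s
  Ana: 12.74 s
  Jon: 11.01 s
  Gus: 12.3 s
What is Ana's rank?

Sorted (descending): 13.47, 13.3, 13.06, 12.74, 12.3, 11.33, 11.01, 11.01
The 2 values of 11.01 occupy positions 7–8 → each gets rank 7.
Ana has value 12.74 s → rank 4.

4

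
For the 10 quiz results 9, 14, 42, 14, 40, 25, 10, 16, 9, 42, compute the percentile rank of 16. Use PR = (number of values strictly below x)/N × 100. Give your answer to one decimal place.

50.0

N = 10.
Strictly below 16: 5. Equal to 16: 1.
PR = 5/10 × 100 = 50.0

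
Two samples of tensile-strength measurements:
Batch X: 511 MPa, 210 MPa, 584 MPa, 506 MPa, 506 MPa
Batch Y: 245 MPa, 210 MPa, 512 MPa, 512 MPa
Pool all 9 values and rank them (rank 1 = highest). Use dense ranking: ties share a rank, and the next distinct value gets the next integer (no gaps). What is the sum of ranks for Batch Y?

Sorted (descending): 584, 512, 512, 511, 506, 506, 245, 210, 210
The 2 values of 512 share dense rank 2.
The 2 values of 506 share dense rank 4.
The 2 values of 210 share dense rank 6.
Remaining distinct values take the next consecutive integers.
Batch Y values → pooled ranks: 245→5, 210→6, 512→2, 512→2
Rank sum = 5 + 6 + 2 + 2 = 15

15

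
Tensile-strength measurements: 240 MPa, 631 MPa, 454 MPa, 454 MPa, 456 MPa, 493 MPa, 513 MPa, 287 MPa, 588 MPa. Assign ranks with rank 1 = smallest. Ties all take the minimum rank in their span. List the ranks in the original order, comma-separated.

1, 9, 3, 3, 5, 6, 7, 2, 8

Sorted (ascending): 240, 287, 454, 454, 456, 493, 513, 588, 631
The 2 values of 454 occupy positions 3–4 → each gets rank 3.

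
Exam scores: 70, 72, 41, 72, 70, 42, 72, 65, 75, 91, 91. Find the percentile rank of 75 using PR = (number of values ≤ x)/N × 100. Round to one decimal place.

N = 11.
Strictly below 75: 8. Equal to 75: 1.
PR = 9/11 × 100 = 81.8

81.8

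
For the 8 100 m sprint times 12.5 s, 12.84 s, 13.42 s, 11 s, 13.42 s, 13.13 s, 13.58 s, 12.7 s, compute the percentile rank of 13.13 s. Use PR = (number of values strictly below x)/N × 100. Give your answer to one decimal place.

50.0

N = 8.
Strictly below 13.13: 4. Equal to 13.13: 1.
PR = 4/8 × 100 = 50.0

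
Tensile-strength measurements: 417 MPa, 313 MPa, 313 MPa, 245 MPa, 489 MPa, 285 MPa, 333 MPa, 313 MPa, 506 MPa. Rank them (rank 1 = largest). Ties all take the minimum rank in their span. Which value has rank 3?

417

Sorted (descending): 506, 489, 417, 333, 313, 313, 313, 285, 245
The 3 values of 313 occupy positions 5–7 → each gets rank 5.
Rank 3 → value 417.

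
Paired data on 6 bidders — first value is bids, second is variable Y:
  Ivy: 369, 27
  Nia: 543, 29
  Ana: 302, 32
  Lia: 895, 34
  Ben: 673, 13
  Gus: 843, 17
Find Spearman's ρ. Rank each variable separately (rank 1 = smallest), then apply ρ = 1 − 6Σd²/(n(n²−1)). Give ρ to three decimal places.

-0.029

Ranks of variable 1: 2, 3, 1, 6, 4, 5
Ranks of variable 2: 3, 4, 5, 6, 1, 2
d = r₁ − r₂: -1, -1, -4, 0, 3, 3
d²: 1, 1, 16, 0, 9, 9; Σd² = 36
ρ = 1 − 6·36/(6·35) = 1 − 216/210 = -0.029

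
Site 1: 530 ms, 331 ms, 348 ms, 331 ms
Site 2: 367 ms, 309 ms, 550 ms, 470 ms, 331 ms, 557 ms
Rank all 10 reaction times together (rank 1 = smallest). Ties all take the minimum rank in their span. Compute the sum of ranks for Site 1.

17

Sorted (ascending): 309, 331, 331, 331, 348, 367, 470, 530, 550, 557
The 3 values of 331 occupy positions 2–4 → each gets rank 2.
Site 1 values → pooled ranks: 530→8, 331→2, 348→5, 331→2
Rank sum = 8 + 2 + 5 + 2 = 17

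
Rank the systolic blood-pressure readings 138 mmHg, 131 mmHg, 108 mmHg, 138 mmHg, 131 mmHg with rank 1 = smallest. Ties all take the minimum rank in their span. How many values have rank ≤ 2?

3

Sorted (ascending): 108, 131, 131, 138, 138
The 2 values of 131 occupy positions 2–3 → each gets rank 2.
The 2 values of 138 occupy positions 4–5 → each gets rank 4.
Ranks ≤ 2: {1, 2, 2} → 3 values.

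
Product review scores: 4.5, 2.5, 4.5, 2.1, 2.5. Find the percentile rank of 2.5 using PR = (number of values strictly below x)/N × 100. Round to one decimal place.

N = 5.
Strictly below 2.5: 1. Equal to 2.5: 2.
PR = 1/5 × 100 = 20.0

20.0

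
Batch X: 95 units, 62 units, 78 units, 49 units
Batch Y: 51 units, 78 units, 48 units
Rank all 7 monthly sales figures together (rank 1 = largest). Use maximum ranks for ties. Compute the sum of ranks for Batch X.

14

Sorted (descending): 95, 78, 78, 62, 51, 49, 48
The 2 values of 78 occupy positions 2–3 → each gets rank 3.
Batch X values → pooled ranks: 95→1, 62→4, 78→3, 49→6
Rank sum = 1 + 4 + 3 + 6 = 14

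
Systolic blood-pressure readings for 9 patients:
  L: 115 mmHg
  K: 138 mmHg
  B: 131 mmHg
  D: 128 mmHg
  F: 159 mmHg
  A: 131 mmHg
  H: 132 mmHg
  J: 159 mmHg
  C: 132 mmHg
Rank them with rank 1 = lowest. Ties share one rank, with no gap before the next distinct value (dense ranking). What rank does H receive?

4

Sorted (ascending): 115, 128, 131, 131, 132, 132, 138, 159, 159
The 2 values of 131 share dense rank 3.
The 2 values of 132 share dense rank 4.
The 2 values of 159 share dense rank 6.
Remaining distinct values take the next consecutive integers.
H has value 132 mmHg → rank 4.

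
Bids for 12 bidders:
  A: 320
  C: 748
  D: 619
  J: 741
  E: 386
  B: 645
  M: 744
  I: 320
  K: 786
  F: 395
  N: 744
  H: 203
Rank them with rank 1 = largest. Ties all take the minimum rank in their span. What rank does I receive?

10

Sorted (descending): 786, 748, 744, 744, 741, 645, 619, 395, 386, 320, 320, 203
The 2 values of 744 occupy positions 3–4 → each gets rank 3.
The 2 values of 320 occupy positions 10–11 → each gets rank 10.
I has value 320 → rank 10.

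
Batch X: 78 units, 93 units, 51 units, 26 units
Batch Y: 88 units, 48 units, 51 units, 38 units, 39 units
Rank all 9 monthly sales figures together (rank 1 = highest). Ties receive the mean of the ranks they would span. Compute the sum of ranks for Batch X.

17.5

Sorted (descending): 93, 88, 78, 51, 51, 48, 39, 38, 26
The 2 values of 51 occupy positions 4–5 → average rank (4+5)/2 = 4.5.
Batch X values → pooled ranks: 78→3, 93→1, 51→4.5, 26→9
Rank sum = 3 + 1 + 4.5 + 9 = 17.5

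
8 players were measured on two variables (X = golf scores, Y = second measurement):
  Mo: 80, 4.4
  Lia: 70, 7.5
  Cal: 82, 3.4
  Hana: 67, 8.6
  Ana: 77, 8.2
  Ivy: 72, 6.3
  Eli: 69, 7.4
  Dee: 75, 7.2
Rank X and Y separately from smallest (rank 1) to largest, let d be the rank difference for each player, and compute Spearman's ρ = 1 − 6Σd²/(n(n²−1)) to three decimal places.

-0.714

Ranks of variable 1: 7, 3, 8, 1, 6, 4, 2, 5
Ranks of variable 2: 2, 6, 1, 8, 7, 3, 5, 4
d = r₁ − r₂: 5, -3, 7, -7, -1, 1, -3, 1
d²: 25, 9, 49, 49, 1, 1, 9, 1; Σd² = 144
ρ = 1 − 6·144/(8·63) = 1 − 864/504 = -0.714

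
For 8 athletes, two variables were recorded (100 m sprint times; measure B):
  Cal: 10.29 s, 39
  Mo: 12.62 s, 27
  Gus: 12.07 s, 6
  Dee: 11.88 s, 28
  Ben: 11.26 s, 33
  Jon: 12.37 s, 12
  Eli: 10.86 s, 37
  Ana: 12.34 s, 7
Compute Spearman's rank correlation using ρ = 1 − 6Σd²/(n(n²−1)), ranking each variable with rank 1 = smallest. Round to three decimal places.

Ranks of variable 1: 1, 8, 5, 4, 3, 7, 2, 6
Ranks of variable 2: 8, 4, 1, 5, 6, 3, 7, 2
d = r₁ − r₂: -7, 4, 4, -1, -3, 4, -5, 4
d²: 49, 16, 16, 1, 9, 16, 25, 16; Σd² = 148
ρ = 1 − 6·148/(8·63) = 1 − 888/504 = -0.762

-0.762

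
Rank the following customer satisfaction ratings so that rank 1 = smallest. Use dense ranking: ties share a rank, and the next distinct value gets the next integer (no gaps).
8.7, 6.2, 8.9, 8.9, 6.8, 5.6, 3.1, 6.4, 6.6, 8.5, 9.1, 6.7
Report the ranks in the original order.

Sorted (ascending): 3.1, 5.6, 6.2, 6.4, 6.6, 6.7, 6.8, 8.5, 8.7, 8.9, 8.9, 9.1
The 2 values of 8.9 share dense rank 10.
Remaining distinct values take the next consecutive integers.

9, 3, 10, 10, 7, 2, 1, 4, 5, 8, 11, 6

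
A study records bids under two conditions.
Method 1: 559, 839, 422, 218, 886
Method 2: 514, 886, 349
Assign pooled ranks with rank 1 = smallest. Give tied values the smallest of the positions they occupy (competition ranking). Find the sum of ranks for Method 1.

Sorted (ascending): 218, 349, 422, 514, 559, 839, 886, 886
The 2 values of 886 occupy positions 7–8 → each gets rank 7.
Method 1 values → pooled ranks: 559→5, 839→6, 422→3, 218→1, 886→7
Rank sum = 5 + 6 + 3 + 1 + 7 = 22

22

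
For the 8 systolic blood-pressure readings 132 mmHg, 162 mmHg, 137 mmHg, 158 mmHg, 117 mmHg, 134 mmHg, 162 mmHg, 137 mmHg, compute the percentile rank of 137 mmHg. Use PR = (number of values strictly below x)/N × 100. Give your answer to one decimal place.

N = 8.
Strictly below 137: 3. Equal to 137: 2.
PR = 3/8 × 100 = 37.5

37.5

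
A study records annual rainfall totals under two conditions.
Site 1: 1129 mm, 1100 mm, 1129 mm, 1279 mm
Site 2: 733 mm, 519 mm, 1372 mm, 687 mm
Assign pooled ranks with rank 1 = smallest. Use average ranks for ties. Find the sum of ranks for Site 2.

14

Sorted (ascending): 519, 687, 733, 1100, 1129, 1129, 1279, 1372
The 2 values of 1129 occupy positions 5–6 → average rank (5+6)/2 = 5.5.
Site 2 values → pooled ranks: 733→3, 519→1, 1372→8, 687→2
Rank sum = 3 + 1 + 8 + 2 = 14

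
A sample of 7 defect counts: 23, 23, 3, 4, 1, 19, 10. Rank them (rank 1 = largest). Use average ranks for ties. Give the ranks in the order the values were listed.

1.5, 1.5, 6, 5, 7, 3, 4

Sorted (descending): 23, 23, 19, 10, 4, 3, 1
The 2 values of 23 occupy positions 1–2 → average rank (1+2)/2 = 1.5.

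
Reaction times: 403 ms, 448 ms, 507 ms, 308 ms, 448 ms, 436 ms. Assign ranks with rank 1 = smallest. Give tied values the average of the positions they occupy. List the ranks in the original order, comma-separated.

Sorted (ascending): 308, 403, 436, 448, 448, 507
The 2 values of 448 occupy positions 4–5 → average rank (4+5)/2 = 4.5.

2, 4.5, 6, 1, 4.5, 3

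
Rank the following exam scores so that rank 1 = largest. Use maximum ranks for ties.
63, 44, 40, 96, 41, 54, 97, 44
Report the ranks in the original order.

Sorted (descending): 97, 96, 63, 54, 44, 44, 41, 40
The 2 values of 44 occupy positions 5–6 → each gets rank 6.

3, 6, 8, 2, 7, 4, 1, 6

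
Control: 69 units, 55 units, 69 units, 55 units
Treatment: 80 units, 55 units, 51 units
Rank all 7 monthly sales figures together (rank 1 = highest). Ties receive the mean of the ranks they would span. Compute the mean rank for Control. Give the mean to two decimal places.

3.75

Sorted (descending): 80, 69, 69, 55, 55, 55, 51
The 2 values of 69 occupy positions 2–3 → average rank (2+3)/2 = 2.5.
The 3 values of 55 occupy positions 4–6 → average rank 5.
Control values → pooled ranks: 69→2.5, 55→5, 69→2.5, 55→5
Mean rank = (2.5 + 5 + 2.5 + 5) / 4 = 3.75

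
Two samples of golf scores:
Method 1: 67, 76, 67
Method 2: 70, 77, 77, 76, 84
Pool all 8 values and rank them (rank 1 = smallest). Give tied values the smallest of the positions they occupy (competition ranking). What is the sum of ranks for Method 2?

Sorted (ascending): 67, 67, 70, 76, 76, 77, 77, 84
The 2 values of 67 occupy positions 1–2 → each gets rank 1.
The 2 values of 76 occupy positions 4–5 → each gets rank 4.
The 2 values of 77 occupy positions 6–7 → each gets rank 6.
Method 2 values → pooled ranks: 70→3, 77→6, 77→6, 76→4, 84→8
Rank sum = 3 + 6 + 6 + 4 + 8 = 27

27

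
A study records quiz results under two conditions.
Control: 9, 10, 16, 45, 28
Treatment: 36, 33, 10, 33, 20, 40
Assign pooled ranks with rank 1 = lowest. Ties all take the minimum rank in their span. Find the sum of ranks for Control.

24

Sorted (ascending): 9, 10, 10, 16, 20, 28, 33, 33, 36, 40, 45
The 2 values of 10 occupy positions 2–3 → each gets rank 2.
The 2 values of 33 occupy positions 7–8 → each gets rank 7.
Control values → pooled ranks: 9→1, 10→2, 16→4, 45→11, 28→6
Rank sum = 1 + 2 + 4 + 11 + 6 = 24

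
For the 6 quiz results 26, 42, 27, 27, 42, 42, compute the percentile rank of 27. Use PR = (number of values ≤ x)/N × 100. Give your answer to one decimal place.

50.0

N = 6.
Strictly below 27: 1. Equal to 27: 2.
PR = 3/6 × 100 = 50.0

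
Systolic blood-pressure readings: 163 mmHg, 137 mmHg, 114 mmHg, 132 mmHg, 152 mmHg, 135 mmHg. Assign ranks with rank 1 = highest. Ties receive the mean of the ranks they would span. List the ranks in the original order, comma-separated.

1, 3, 6, 5, 2, 4

Sorted (descending): 163, 152, 137, 135, 132, 114
No ties — each value takes its position as its rank.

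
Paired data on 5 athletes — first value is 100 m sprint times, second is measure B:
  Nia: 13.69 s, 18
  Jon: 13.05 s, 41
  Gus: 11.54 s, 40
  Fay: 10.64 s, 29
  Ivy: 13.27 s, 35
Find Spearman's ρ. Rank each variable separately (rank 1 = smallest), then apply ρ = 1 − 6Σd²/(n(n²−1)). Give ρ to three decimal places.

-0.300

Ranks of variable 1: 5, 3, 2, 1, 4
Ranks of variable 2: 1, 5, 4, 2, 3
d = r₁ − r₂: 4, -2, -2, -1, 1
d²: 16, 4, 4, 1, 1; Σd² = 26
ρ = 1 − 6·26/(5·24) = 1 − 156/120 = -0.300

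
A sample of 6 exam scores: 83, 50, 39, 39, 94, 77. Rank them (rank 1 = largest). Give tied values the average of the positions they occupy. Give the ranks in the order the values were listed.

Sorted (descending): 94, 83, 77, 50, 39, 39
The 2 values of 39 occupy positions 5–6 → average rank (5+6)/2 = 5.5.

2, 4, 5.5, 5.5, 1, 3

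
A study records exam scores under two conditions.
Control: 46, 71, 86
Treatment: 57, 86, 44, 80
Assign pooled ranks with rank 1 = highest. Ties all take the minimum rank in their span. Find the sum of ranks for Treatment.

Sorted (descending): 86, 86, 80, 71, 57, 46, 44
The 2 values of 86 occupy positions 1–2 → each gets rank 1.
Treatment values → pooled ranks: 57→5, 86→1, 44→7, 80→3
Rank sum = 5 + 1 + 7 + 3 = 16

16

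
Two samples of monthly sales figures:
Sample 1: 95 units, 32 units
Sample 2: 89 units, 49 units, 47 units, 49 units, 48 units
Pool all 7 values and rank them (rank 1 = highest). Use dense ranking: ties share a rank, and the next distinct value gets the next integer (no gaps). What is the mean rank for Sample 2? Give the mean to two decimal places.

Sorted (descending): 95, 89, 49, 49, 48, 47, 32
The 2 values of 49 share dense rank 3.
Remaining distinct values take the next consecutive integers.
Sample 2 values → pooled ranks: 89→2, 49→3, 47→5, 49→3, 48→4
Mean rank = (2 + 3 + 5 + 3 + 4) / 5 = 3.40

3.40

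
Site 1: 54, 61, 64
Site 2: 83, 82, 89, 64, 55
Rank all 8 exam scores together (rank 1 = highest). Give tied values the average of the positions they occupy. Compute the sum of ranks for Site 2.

17.5

Sorted (descending): 89, 83, 82, 64, 64, 61, 55, 54
The 2 values of 64 occupy positions 4–5 → average rank (4+5)/2 = 4.5.
Site 2 values → pooled ranks: 83→2, 82→3, 89→1, 64→4.5, 55→7
Rank sum = 2 + 3 + 1 + 4.5 + 7 = 17.5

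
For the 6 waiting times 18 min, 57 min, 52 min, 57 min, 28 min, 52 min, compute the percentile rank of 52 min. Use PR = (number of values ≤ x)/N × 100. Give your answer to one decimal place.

66.7

N = 6.
Strictly below 52: 2. Equal to 52: 2.
PR = 4/6 × 100 = 66.7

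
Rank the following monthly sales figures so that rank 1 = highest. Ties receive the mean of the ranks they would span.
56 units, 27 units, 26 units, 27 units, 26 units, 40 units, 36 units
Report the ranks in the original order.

1, 4.5, 6.5, 4.5, 6.5, 2, 3

Sorted (descending): 56, 40, 36, 27, 27, 26, 26
The 2 values of 27 occupy positions 4–5 → average rank (4+5)/2 = 4.5.
The 2 values of 26 occupy positions 6–7 → average rank (6+7)/2 = 6.5.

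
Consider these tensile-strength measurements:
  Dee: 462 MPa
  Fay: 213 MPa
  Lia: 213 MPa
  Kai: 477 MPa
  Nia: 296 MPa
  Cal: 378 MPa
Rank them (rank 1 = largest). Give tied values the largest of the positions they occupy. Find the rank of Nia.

Sorted (descending): 477, 462, 378, 296, 213, 213
The 2 values of 213 occupy positions 5–6 → each gets rank 6.
Nia has value 296 MPa → rank 4.

4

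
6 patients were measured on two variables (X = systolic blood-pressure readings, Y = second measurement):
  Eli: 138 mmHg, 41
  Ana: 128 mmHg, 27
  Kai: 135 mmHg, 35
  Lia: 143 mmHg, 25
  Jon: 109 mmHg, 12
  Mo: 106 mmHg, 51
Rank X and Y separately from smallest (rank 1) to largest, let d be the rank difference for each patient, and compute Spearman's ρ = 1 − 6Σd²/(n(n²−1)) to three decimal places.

Ranks of variable 1: 5, 3, 4, 6, 2, 1
Ranks of variable 2: 5, 3, 4, 2, 1, 6
d = r₁ − r₂: 0, 0, 0, 4, 1, -5
d²: 0, 0, 0, 16, 1, 25; Σd² = 42
ρ = 1 − 6·42/(6·35) = 1 − 252/210 = -0.200

-0.200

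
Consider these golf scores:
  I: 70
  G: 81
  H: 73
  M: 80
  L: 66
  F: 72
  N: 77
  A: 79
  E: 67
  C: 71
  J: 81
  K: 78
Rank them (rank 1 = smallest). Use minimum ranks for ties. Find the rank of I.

Sorted (ascending): 66, 67, 70, 71, 72, 73, 77, 78, 79, 80, 81, 81
The 2 values of 81 occupy positions 11–12 → each gets rank 11.
I has value 70 → rank 3.

3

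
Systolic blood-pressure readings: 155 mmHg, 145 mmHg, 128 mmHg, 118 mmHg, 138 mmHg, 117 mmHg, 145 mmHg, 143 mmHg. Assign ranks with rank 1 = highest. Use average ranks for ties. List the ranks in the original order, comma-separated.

Sorted (descending): 155, 145, 145, 143, 138, 128, 118, 117
The 2 values of 145 occupy positions 2–3 → average rank (2+3)/2 = 2.5.

1, 2.5, 6, 7, 5, 8, 2.5, 4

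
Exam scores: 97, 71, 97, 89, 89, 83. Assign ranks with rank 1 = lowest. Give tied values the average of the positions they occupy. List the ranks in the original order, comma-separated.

Sorted (ascending): 71, 83, 89, 89, 97, 97
The 2 values of 89 occupy positions 3–4 → average rank (3+4)/2 = 3.5.
The 2 values of 97 occupy positions 5–6 → average rank (5+6)/2 = 5.5.

5.5, 1, 5.5, 3.5, 3.5, 2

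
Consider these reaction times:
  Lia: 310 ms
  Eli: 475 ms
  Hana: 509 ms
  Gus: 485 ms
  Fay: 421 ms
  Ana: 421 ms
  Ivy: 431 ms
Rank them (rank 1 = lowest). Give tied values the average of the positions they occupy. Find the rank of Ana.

Sorted (ascending): 310, 421, 421, 431, 475, 485, 509
The 2 values of 421 occupy positions 2–3 → average rank (2+3)/2 = 2.5.
Ana has value 421 ms → rank 2.5.

2.5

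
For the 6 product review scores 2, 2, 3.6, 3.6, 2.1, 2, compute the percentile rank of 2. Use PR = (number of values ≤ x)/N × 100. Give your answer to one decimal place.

N = 6.
Strictly below 2: 0. Equal to 2: 3.
PR = 3/6 × 100 = 50.0

50.0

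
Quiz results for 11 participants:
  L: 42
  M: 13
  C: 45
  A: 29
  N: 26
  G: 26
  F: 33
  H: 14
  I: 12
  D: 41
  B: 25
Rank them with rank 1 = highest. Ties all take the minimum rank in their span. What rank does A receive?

Sorted (descending): 45, 42, 41, 33, 29, 26, 26, 25, 14, 13, 12
The 2 values of 26 occupy positions 6–7 → each gets rank 6.
A has value 29 → rank 5.

5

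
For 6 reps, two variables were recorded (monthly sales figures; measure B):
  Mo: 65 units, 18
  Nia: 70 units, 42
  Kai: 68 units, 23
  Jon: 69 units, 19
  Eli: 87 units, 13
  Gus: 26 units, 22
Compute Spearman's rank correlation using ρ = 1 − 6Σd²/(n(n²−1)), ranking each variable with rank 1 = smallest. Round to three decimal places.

Ranks of variable 1: 2, 5, 3, 4, 6, 1
Ranks of variable 2: 2, 6, 5, 3, 1, 4
d = r₁ − r₂: 0, -1, -2, 1, 5, -3
d²: 0, 1, 4, 1, 25, 9; Σd² = 40
ρ = 1 − 6·40/(6·35) = 1 − 240/210 = -0.143

-0.143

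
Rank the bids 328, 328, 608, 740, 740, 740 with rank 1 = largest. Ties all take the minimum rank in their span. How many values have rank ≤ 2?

3

Sorted (descending): 740, 740, 740, 608, 328, 328
The 3 values of 740 occupy positions 1–3 → each gets rank 1.
The 2 values of 328 occupy positions 5–6 → each gets rank 5.
Ranks ≤ 2: {1, 1, 1} → 3 values.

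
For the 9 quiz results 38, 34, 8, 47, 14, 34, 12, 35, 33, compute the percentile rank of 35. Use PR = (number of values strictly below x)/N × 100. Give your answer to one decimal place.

N = 9.
Strictly below 35: 6. Equal to 35: 1.
PR = 6/9 × 100 = 66.7

66.7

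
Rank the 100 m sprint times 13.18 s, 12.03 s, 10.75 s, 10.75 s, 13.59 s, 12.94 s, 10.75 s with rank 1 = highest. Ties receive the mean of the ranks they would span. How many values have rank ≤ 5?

4

Sorted (descending): 13.59, 13.18, 12.94, 12.03, 10.75, 10.75, 10.75
The 3 values of 10.75 occupy positions 5–7 → average rank 6.
Ranks ≤ 5: {1, 2, 3, 4} → 4 values.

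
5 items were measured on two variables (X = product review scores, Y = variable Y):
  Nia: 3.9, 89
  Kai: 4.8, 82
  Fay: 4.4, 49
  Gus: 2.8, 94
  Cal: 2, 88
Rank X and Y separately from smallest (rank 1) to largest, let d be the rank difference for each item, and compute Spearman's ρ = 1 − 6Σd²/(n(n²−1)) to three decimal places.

Ranks of variable 1: 3, 5, 4, 2, 1
Ranks of variable 2: 4, 2, 1, 5, 3
d = r₁ − r₂: -1, 3, 3, -3, -2
d²: 1, 9, 9, 9, 4; Σd² = 32
ρ = 1 − 6·32/(5·24) = 1 − 192/120 = -0.600

-0.600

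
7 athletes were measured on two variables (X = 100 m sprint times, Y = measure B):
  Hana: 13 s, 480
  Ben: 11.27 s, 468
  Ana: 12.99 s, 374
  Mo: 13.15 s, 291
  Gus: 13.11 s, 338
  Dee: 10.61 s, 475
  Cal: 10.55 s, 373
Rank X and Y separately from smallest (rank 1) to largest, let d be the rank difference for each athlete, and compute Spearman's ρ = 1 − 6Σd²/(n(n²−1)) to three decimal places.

-0.429

Ranks of variable 1: 5, 3, 4, 7, 6, 2, 1
Ranks of variable 2: 7, 5, 4, 1, 2, 6, 3
d = r₁ − r₂: -2, -2, 0, 6, 4, -4, -2
d²: 4, 4, 0, 36, 16, 16, 4; Σd² = 80
ρ = 1 − 6·80/(7·48) = 1 − 480/336 = -0.429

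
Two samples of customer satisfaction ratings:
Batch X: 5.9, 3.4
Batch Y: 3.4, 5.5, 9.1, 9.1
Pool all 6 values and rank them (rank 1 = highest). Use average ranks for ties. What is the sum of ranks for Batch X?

Sorted (descending): 9.1, 9.1, 5.9, 5.5, 3.4, 3.4
The 2 values of 9.1 occupy positions 1–2 → average rank (1+2)/2 = 1.5.
The 2 values of 3.4 occupy positions 5–6 → average rank (5+6)/2 = 5.5.
Batch X values → pooled ranks: 5.9→3, 3.4→5.5
Rank sum = 3 + 5.5 = 8.5

8.5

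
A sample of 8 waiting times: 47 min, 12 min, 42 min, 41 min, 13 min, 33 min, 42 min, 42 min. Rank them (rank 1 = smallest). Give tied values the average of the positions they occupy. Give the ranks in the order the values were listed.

Sorted (ascending): 12, 13, 33, 41, 42, 42, 42, 47
The 3 values of 42 occupy positions 5–7 → average rank 6.

8, 1, 6, 4, 2, 3, 6, 6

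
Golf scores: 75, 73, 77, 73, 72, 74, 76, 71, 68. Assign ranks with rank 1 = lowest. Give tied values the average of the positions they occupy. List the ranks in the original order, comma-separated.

7, 4.5, 9, 4.5, 3, 6, 8, 2, 1

Sorted (ascending): 68, 71, 72, 73, 73, 74, 75, 76, 77
The 2 values of 73 occupy positions 4–5 → average rank (4+5)/2 = 4.5.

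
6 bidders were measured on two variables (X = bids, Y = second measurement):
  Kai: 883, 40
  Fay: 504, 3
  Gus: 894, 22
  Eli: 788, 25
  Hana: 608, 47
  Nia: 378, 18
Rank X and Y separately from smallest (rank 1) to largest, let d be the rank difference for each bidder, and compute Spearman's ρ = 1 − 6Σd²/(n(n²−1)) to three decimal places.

0.429

Ranks of variable 1: 5, 2, 6, 4, 3, 1
Ranks of variable 2: 5, 1, 3, 4, 6, 2
d = r₁ − r₂: 0, 1, 3, 0, -3, -1
d²: 0, 1, 9, 0, 9, 1; Σd² = 20
ρ = 1 − 6·20/(6·35) = 1 − 120/210 = 0.429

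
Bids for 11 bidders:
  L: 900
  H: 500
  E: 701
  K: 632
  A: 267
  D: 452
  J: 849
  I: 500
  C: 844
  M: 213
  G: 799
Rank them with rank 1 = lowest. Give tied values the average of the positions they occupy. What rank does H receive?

Sorted (ascending): 213, 267, 452, 500, 500, 632, 701, 799, 844, 849, 900
The 2 values of 500 occupy positions 4–5 → average rank (4+5)/2 = 4.5.
H has value 500 → rank 4.5.

4.5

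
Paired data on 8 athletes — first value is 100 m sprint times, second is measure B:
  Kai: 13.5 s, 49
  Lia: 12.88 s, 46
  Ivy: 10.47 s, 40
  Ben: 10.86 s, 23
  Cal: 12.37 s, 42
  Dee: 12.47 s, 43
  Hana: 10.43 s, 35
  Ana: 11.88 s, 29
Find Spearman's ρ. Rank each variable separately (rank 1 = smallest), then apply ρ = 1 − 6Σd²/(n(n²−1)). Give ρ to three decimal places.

0.810

Ranks of variable 1: 8, 7, 2, 3, 5, 6, 1, 4
Ranks of variable 2: 8, 7, 4, 1, 5, 6, 3, 2
d = r₁ − r₂: 0, 0, -2, 2, 0, 0, -2, 2
d²: 0, 0, 4, 4, 0, 0, 4, 4; Σd² = 16
ρ = 1 − 6·16/(8·63) = 1 − 96/504 = 0.810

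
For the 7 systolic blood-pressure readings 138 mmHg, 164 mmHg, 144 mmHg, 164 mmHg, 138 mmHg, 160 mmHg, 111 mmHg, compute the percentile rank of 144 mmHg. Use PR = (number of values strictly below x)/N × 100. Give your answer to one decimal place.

N = 7.
Strictly below 144: 3. Equal to 144: 1.
PR = 3/7 × 100 = 42.9

42.9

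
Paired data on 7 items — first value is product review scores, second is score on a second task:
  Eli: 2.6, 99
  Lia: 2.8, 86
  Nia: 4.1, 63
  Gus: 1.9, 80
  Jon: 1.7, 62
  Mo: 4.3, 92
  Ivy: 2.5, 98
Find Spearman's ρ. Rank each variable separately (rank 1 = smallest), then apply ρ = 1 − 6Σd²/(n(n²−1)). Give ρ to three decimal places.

Ranks of variable 1: 4, 5, 6, 2, 1, 7, 3
Ranks of variable 2: 7, 4, 2, 3, 1, 5, 6
d = r₁ − r₂: -3, 1, 4, -1, 0, 2, -3
d²: 9, 1, 16, 1, 0, 4, 9; Σd² = 40
ρ = 1 − 6·40/(7·48) = 1 − 240/336 = 0.286

0.286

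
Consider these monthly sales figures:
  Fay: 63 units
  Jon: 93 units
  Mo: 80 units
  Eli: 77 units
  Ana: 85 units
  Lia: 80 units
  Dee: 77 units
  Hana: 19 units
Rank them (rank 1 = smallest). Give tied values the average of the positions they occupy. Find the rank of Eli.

3.5

Sorted (ascending): 19, 63, 77, 77, 80, 80, 85, 93
The 2 values of 77 occupy positions 3–4 → average rank (3+4)/2 = 3.5.
The 2 values of 80 occupy positions 5–6 → average rank (5+6)/2 = 5.5.
Eli has value 77 units → rank 3.5.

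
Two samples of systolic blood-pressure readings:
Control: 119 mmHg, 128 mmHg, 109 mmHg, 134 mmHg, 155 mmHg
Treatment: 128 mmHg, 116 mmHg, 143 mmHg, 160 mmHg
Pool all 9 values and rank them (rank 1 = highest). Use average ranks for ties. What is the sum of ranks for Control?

Sorted (descending): 160, 155, 143, 134, 128, 128, 119, 116, 109
The 2 values of 128 occupy positions 5–6 → average rank (5+6)/2 = 5.5.
Control values → pooled ranks: 119→7, 128→5.5, 109→9, 134→4, 155→2
Rank sum = 7 + 5.5 + 9 + 4 + 2 = 27.5

27.5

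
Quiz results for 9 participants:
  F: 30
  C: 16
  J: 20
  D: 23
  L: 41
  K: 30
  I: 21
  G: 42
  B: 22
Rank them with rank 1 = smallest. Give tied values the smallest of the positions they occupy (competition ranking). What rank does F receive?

Sorted (ascending): 16, 20, 21, 22, 23, 30, 30, 41, 42
The 2 values of 30 occupy positions 6–7 → each gets rank 6.
F has value 30 → rank 6.

6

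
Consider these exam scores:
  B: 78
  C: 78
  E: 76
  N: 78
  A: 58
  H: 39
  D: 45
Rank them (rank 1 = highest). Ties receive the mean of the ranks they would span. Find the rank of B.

Sorted (descending): 78, 78, 78, 76, 58, 45, 39
The 3 values of 78 occupy positions 1–3 → average rank 2.
B has value 78 → rank 2.

2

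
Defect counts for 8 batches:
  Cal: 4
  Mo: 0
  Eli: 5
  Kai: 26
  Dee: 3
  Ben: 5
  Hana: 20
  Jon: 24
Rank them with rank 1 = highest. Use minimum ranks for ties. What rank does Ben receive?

4

Sorted (descending): 26, 24, 20, 5, 5, 4, 3, 0
The 2 values of 5 occupy positions 4–5 → each gets rank 4.
Ben has value 5 → rank 4.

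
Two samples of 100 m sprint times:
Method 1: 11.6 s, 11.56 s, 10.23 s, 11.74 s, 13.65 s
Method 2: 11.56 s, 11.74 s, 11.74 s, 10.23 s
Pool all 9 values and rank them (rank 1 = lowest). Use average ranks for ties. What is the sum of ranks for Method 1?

26

Sorted (ascending): 10.23, 10.23, 11.56, 11.56, 11.6, 11.74, 11.74, 11.74, 13.65
The 2 values of 10.23 occupy positions 1–2 → average rank (1+2)/2 = 1.5.
The 2 values of 11.56 occupy positions 3–4 → average rank (3+4)/2 = 3.5.
The 3 values of 11.74 occupy positions 6–8 → average rank 7.
Method 1 values → pooled ranks: 11.6→5, 11.56→3.5, 10.23→1.5, 11.74→7, 13.65→9
Rank sum = 5 + 3.5 + 1.5 + 7 + 9 = 26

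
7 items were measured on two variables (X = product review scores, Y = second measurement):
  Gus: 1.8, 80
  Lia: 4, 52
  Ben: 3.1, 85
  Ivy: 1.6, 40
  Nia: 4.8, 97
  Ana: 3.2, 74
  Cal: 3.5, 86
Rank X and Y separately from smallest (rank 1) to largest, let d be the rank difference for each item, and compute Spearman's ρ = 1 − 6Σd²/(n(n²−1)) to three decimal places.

0.536

Ranks of variable 1: 2, 6, 3, 1, 7, 4, 5
Ranks of variable 2: 4, 2, 5, 1, 7, 3, 6
d = r₁ − r₂: -2, 4, -2, 0, 0, 1, -1
d²: 4, 16, 4, 0, 0, 1, 1; Σd² = 26
ρ = 1 − 6·26/(7·48) = 1 − 156/336 = 0.536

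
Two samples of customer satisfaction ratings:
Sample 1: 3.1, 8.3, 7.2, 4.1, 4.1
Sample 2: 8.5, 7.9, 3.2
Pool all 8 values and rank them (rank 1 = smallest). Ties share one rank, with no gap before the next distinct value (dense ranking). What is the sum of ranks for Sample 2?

Sorted (ascending): 3.1, 3.2, 4.1, 4.1, 7.2, 7.9, 8.3, 8.5
The 2 values of 4.1 share dense rank 3.
Remaining distinct values take the next consecutive integers.
Sample 2 values → pooled ranks: 8.5→7, 7.9→5, 3.2→2
Rank sum = 7 + 5 + 2 = 14

14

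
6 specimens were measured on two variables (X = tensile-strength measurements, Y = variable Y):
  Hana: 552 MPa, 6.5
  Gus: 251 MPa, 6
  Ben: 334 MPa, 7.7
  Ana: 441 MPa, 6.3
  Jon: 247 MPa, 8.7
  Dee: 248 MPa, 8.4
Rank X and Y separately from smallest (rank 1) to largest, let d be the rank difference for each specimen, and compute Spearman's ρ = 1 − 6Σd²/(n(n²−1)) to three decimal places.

Ranks of variable 1: 6, 3, 4, 5, 1, 2
Ranks of variable 2: 3, 1, 4, 2, 6, 5
d = r₁ − r₂: 3, 2, 0, 3, -5, -3
d²: 9, 4, 0, 9, 25, 9; Σd² = 56
ρ = 1 − 6·56/(6·35) = 1 − 336/210 = -0.600

-0.600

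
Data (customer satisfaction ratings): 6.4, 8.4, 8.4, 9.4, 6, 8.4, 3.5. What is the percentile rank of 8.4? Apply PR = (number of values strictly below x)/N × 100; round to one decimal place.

N = 7.
Strictly below 8.4: 3. Equal to 8.4: 3.
PR = 3/7 × 100 = 42.9

42.9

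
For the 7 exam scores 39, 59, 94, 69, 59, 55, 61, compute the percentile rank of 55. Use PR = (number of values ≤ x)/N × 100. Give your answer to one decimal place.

N = 7.
Strictly below 55: 1. Equal to 55: 1.
PR = 2/7 × 100 = 28.6

28.6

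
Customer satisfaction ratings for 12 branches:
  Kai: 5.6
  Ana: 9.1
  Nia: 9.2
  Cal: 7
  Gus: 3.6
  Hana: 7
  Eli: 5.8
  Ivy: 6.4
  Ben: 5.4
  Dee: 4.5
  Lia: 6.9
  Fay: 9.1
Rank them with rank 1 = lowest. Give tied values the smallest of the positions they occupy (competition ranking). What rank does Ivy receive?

6

Sorted (ascending): 3.6, 4.5, 5.4, 5.6, 5.8, 6.4, 6.9, 7, 7, 9.1, 9.1, 9.2
The 2 values of 7 occupy positions 8–9 → each gets rank 8.
The 2 values of 9.1 occupy positions 10–11 → each gets rank 10.
Ivy has value 6.4 → rank 6.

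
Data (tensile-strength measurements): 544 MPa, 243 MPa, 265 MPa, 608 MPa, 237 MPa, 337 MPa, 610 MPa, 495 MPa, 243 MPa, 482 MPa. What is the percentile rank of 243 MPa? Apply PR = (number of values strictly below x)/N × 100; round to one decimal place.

10.0

N = 10.
Strictly below 243: 1. Equal to 243: 2.
PR = 1/10 × 100 = 10.0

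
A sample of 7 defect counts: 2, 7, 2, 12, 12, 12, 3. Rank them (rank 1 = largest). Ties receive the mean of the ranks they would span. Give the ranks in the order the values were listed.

6.5, 4, 6.5, 2, 2, 2, 5

Sorted (descending): 12, 12, 12, 7, 3, 2, 2
The 3 values of 12 occupy positions 1–3 → average rank 2.
The 2 values of 2 occupy positions 6–7 → average rank (6+7)/2 = 6.5.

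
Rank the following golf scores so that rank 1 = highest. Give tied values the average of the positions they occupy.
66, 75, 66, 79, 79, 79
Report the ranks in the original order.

Sorted (descending): 79, 79, 79, 75, 66, 66
The 3 values of 79 occupy positions 1–3 → average rank 2.
The 2 values of 66 occupy positions 5–6 → average rank (5+6)/2 = 5.5.

5.5, 4, 5.5, 2, 2, 2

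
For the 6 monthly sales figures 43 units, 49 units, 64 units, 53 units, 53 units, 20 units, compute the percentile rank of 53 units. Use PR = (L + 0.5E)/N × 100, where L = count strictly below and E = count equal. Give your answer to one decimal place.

N = 6.
Strictly below 53: 3. Equal to 53: 2.
PR = (3 + 0.5·2)/6 × 100 = 66.7

66.7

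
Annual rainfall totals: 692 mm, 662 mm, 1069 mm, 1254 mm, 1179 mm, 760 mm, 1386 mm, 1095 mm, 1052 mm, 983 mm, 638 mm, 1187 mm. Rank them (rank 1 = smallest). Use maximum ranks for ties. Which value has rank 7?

1069

Sorted (ascending): 638, 662, 692, 760, 983, 1052, 1069, 1095, 1179, 1187, 1254, 1386
No ties — each value takes its position as its rank.
Rank 7 → value 1069.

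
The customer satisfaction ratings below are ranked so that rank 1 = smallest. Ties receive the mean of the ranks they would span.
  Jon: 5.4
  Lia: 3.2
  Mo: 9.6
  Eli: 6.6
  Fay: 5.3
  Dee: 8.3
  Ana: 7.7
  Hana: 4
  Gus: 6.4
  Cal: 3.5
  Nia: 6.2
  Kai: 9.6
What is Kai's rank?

11.5

Sorted (ascending): 3.2, 3.5, 4, 5.3, 5.4, 6.2, 6.4, 6.6, 7.7, 8.3, 9.6, 9.6
The 2 values of 9.6 occupy positions 11–12 → average rank (11+12)/2 = 11.5.
Kai has value 9.6 → rank 11.5.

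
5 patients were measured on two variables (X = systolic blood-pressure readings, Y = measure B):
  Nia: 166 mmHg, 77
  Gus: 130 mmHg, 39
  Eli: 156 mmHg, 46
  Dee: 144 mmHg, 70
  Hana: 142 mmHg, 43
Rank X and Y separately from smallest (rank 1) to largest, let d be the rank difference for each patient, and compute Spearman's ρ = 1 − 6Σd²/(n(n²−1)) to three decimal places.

Ranks of variable 1: 5, 1, 4, 3, 2
Ranks of variable 2: 5, 1, 3, 4, 2
d = r₁ − r₂: 0, 0, 1, -1, 0
d²: 0, 0, 1, 1, 0; Σd² = 2
ρ = 1 − 6·2/(5·24) = 1 − 12/120 = 0.900

0.900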